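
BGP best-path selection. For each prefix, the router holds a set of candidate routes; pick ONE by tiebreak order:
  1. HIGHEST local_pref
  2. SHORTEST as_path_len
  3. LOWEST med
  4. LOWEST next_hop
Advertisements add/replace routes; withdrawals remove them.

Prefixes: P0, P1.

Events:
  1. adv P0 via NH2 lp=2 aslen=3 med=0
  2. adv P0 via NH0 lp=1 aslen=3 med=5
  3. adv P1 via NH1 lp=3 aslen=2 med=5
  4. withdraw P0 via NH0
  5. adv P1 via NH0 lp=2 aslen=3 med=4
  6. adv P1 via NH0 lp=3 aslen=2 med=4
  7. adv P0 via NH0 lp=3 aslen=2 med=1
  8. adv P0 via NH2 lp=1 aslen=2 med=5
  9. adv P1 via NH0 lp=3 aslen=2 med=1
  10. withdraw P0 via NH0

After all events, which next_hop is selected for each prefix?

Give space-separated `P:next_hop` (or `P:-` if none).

Answer: P0:NH2 P1:NH0

Derivation:
Op 1: best P0=NH2 P1=-
Op 2: best P0=NH2 P1=-
Op 3: best P0=NH2 P1=NH1
Op 4: best P0=NH2 P1=NH1
Op 5: best P0=NH2 P1=NH1
Op 6: best P0=NH2 P1=NH0
Op 7: best P0=NH0 P1=NH0
Op 8: best P0=NH0 P1=NH0
Op 9: best P0=NH0 P1=NH0
Op 10: best P0=NH2 P1=NH0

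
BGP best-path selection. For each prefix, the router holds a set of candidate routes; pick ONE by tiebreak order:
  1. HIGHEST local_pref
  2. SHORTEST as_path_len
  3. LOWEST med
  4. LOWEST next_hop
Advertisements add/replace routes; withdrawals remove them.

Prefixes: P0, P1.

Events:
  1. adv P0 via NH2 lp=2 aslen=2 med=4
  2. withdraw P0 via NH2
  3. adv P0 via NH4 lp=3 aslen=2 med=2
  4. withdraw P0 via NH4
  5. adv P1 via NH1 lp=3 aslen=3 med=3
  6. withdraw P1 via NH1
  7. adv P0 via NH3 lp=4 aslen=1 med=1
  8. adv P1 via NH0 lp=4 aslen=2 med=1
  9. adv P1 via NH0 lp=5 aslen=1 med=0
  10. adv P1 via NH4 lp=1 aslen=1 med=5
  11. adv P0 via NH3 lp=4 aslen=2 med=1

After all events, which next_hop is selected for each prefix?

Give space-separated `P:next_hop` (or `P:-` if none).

Answer: P0:NH3 P1:NH0

Derivation:
Op 1: best P0=NH2 P1=-
Op 2: best P0=- P1=-
Op 3: best P0=NH4 P1=-
Op 4: best P0=- P1=-
Op 5: best P0=- P1=NH1
Op 6: best P0=- P1=-
Op 7: best P0=NH3 P1=-
Op 8: best P0=NH3 P1=NH0
Op 9: best P0=NH3 P1=NH0
Op 10: best P0=NH3 P1=NH0
Op 11: best P0=NH3 P1=NH0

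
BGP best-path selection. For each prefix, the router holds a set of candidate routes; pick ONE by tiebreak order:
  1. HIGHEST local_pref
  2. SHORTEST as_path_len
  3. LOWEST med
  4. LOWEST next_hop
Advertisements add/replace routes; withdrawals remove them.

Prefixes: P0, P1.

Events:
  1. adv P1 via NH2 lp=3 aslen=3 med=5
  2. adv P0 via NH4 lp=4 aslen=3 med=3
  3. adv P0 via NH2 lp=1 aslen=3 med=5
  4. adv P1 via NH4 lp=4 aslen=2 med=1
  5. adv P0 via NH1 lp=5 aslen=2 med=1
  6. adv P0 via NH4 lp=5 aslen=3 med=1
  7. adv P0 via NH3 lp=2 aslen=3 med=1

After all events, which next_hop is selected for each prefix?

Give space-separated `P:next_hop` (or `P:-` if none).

Op 1: best P0=- P1=NH2
Op 2: best P0=NH4 P1=NH2
Op 3: best P0=NH4 P1=NH2
Op 4: best P0=NH4 P1=NH4
Op 5: best P0=NH1 P1=NH4
Op 6: best P0=NH1 P1=NH4
Op 7: best P0=NH1 P1=NH4

Answer: P0:NH1 P1:NH4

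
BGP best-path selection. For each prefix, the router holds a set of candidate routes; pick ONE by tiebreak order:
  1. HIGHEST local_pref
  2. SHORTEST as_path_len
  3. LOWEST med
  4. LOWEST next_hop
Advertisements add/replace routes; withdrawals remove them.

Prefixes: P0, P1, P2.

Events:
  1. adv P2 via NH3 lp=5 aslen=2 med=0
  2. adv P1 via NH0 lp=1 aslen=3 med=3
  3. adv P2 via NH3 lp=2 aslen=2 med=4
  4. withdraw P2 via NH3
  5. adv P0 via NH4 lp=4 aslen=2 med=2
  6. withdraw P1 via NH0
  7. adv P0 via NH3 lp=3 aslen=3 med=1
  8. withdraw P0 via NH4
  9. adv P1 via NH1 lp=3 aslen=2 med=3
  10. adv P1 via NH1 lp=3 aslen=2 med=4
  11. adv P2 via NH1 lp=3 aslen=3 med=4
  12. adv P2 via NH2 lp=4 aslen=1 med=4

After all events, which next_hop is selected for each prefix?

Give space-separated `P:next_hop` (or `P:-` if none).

Op 1: best P0=- P1=- P2=NH3
Op 2: best P0=- P1=NH0 P2=NH3
Op 3: best P0=- P1=NH0 P2=NH3
Op 4: best P0=- P1=NH0 P2=-
Op 5: best P0=NH4 P1=NH0 P2=-
Op 6: best P0=NH4 P1=- P2=-
Op 7: best P0=NH4 P1=- P2=-
Op 8: best P0=NH3 P1=- P2=-
Op 9: best P0=NH3 P1=NH1 P2=-
Op 10: best P0=NH3 P1=NH1 P2=-
Op 11: best P0=NH3 P1=NH1 P2=NH1
Op 12: best P0=NH3 P1=NH1 P2=NH2

Answer: P0:NH3 P1:NH1 P2:NH2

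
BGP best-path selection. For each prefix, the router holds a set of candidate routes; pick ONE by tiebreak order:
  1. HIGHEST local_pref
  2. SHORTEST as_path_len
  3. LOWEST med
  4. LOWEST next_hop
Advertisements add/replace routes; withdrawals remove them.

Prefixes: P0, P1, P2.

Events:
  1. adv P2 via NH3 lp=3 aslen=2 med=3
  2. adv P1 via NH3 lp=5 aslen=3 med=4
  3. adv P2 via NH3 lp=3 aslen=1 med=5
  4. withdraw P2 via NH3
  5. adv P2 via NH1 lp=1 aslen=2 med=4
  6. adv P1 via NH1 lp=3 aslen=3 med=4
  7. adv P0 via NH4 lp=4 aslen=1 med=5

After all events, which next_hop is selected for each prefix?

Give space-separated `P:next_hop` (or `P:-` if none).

Op 1: best P0=- P1=- P2=NH3
Op 2: best P0=- P1=NH3 P2=NH3
Op 3: best P0=- P1=NH3 P2=NH3
Op 4: best P0=- P1=NH3 P2=-
Op 5: best P0=- P1=NH3 P2=NH1
Op 6: best P0=- P1=NH3 P2=NH1
Op 7: best P0=NH4 P1=NH3 P2=NH1

Answer: P0:NH4 P1:NH3 P2:NH1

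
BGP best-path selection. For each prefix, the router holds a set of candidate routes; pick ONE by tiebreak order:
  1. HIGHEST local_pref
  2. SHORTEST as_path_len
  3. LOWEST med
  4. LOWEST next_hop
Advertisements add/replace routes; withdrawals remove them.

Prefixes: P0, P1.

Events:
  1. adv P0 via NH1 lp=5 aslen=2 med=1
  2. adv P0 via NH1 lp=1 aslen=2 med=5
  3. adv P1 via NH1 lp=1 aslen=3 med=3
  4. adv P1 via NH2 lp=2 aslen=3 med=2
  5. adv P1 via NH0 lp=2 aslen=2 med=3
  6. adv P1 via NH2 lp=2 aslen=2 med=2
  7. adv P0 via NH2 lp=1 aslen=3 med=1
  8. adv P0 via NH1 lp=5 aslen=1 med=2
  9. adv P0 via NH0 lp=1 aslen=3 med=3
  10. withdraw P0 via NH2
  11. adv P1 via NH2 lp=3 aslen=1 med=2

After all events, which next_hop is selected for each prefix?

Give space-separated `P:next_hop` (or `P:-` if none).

Op 1: best P0=NH1 P1=-
Op 2: best P0=NH1 P1=-
Op 3: best P0=NH1 P1=NH1
Op 4: best P0=NH1 P1=NH2
Op 5: best P0=NH1 P1=NH0
Op 6: best P0=NH1 P1=NH2
Op 7: best P0=NH1 P1=NH2
Op 8: best P0=NH1 P1=NH2
Op 9: best P0=NH1 P1=NH2
Op 10: best P0=NH1 P1=NH2
Op 11: best P0=NH1 P1=NH2

Answer: P0:NH1 P1:NH2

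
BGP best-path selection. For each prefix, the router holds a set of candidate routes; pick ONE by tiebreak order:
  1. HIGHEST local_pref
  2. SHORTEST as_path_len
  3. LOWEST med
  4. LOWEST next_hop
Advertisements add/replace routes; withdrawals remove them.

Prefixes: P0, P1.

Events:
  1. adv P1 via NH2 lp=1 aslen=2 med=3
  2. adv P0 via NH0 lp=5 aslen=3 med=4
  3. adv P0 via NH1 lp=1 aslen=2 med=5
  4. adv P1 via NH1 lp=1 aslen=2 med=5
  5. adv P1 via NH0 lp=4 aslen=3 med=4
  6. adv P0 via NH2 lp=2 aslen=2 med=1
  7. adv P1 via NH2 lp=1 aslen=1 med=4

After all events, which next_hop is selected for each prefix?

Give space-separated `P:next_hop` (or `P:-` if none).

Answer: P0:NH0 P1:NH0

Derivation:
Op 1: best P0=- P1=NH2
Op 2: best P0=NH0 P1=NH2
Op 3: best P0=NH0 P1=NH2
Op 4: best P0=NH0 P1=NH2
Op 5: best P0=NH0 P1=NH0
Op 6: best P0=NH0 P1=NH0
Op 7: best P0=NH0 P1=NH0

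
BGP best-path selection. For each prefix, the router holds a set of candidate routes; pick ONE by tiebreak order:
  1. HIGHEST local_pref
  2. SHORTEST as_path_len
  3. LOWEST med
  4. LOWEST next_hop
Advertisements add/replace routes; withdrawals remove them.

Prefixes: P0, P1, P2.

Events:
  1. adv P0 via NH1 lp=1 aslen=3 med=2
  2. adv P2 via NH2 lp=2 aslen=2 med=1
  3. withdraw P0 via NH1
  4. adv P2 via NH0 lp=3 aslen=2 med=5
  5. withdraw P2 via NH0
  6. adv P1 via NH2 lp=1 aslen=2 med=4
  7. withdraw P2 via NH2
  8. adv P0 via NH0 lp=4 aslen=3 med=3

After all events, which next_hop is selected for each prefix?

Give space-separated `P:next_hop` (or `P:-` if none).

Op 1: best P0=NH1 P1=- P2=-
Op 2: best P0=NH1 P1=- P2=NH2
Op 3: best P0=- P1=- P2=NH2
Op 4: best P0=- P1=- P2=NH0
Op 5: best P0=- P1=- P2=NH2
Op 6: best P0=- P1=NH2 P2=NH2
Op 7: best P0=- P1=NH2 P2=-
Op 8: best P0=NH0 P1=NH2 P2=-

Answer: P0:NH0 P1:NH2 P2:-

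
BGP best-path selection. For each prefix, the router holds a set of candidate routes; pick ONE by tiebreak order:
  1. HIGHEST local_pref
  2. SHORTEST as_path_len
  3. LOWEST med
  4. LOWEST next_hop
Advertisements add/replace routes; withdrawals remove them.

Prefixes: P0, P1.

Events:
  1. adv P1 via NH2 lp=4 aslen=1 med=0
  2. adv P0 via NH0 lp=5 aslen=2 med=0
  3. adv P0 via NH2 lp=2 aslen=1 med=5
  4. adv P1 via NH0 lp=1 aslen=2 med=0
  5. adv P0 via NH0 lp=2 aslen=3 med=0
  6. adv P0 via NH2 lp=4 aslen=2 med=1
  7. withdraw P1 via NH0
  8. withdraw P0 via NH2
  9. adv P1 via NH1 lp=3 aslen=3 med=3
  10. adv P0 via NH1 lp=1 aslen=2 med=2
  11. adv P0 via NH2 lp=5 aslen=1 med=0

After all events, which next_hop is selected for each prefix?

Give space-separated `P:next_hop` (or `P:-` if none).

Answer: P0:NH2 P1:NH2

Derivation:
Op 1: best P0=- P1=NH2
Op 2: best P0=NH0 P1=NH2
Op 3: best P0=NH0 P1=NH2
Op 4: best P0=NH0 P1=NH2
Op 5: best P0=NH2 P1=NH2
Op 6: best P0=NH2 P1=NH2
Op 7: best P0=NH2 P1=NH2
Op 8: best P0=NH0 P1=NH2
Op 9: best P0=NH0 P1=NH2
Op 10: best P0=NH0 P1=NH2
Op 11: best P0=NH2 P1=NH2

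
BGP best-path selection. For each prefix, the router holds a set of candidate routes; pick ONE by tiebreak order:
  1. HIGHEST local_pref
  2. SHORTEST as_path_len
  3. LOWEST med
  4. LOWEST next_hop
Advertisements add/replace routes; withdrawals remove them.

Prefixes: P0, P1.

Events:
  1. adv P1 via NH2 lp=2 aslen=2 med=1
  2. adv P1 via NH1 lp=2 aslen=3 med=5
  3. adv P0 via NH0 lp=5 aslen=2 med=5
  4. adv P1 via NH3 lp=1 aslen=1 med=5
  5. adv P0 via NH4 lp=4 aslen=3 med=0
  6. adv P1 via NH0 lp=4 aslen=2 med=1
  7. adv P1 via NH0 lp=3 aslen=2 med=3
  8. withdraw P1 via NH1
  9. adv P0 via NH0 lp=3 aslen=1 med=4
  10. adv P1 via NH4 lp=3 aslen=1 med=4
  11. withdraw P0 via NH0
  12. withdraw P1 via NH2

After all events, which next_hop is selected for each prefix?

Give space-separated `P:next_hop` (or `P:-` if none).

Answer: P0:NH4 P1:NH4

Derivation:
Op 1: best P0=- P1=NH2
Op 2: best P0=- P1=NH2
Op 3: best P0=NH0 P1=NH2
Op 4: best P0=NH0 P1=NH2
Op 5: best P0=NH0 P1=NH2
Op 6: best P0=NH0 P1=NH0
Op 7: best P0=NH0 P1=NH0
Op 8: best P0=NH0 P1=NH0
Op 9: best P0=NH4 P1=NH0
Op 10: best P0=NH4 P1=NH4
Op 11: best P0=NH4 P1=NH4
Op 12: best P0=NH4 P1=NH4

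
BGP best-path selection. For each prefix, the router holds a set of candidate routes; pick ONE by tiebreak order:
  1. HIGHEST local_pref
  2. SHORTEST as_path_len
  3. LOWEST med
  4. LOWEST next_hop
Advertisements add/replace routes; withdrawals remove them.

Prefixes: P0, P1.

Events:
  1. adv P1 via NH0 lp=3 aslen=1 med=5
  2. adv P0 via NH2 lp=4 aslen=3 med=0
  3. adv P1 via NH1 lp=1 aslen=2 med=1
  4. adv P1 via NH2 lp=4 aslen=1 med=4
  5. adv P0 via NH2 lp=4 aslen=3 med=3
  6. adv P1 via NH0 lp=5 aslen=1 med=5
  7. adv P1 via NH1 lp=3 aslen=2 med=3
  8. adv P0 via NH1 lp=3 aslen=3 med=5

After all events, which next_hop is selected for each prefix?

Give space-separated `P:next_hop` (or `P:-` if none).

Answer: P0:NH2 P1:NH0

Derivation:
Op 1: best P0=- P1=NH0
Op 2: best P0=NH2 P1=NH0
Op 3: best P0=NH2 P1=NH0
Op 4: best P0=NH2 P1=NH2
Op 5: best P0=NH2 P1=NH2
Op 6: best P0=NH2 P1=NH0
Op 7: best P0=NH2 P1=NH0
Op 8: best P0=NH2 P1=NH0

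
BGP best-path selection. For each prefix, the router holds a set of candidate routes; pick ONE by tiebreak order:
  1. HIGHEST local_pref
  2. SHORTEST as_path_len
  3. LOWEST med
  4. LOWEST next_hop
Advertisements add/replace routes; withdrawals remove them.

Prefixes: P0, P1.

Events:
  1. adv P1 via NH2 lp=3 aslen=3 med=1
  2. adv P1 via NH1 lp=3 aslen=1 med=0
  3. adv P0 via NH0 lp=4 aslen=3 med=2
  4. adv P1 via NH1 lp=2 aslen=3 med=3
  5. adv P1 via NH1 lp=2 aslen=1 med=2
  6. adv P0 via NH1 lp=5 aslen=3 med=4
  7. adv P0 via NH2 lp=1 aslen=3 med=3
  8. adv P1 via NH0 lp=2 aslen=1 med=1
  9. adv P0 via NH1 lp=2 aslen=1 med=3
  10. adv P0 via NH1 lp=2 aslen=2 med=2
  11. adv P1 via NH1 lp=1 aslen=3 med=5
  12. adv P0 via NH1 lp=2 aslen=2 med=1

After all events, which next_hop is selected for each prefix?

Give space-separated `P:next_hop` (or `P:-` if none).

Op 1: best P0=- P1=NH2
Op 2: best P0=- P1=NH1
Op 3: best P0=NH0 P1=NH1
Op 4: best P0=NH0 P1=NH2
Op 5: best P0=NH0 P1=NH2
Op 6: best P0=NH1 P1=NH2
Op 7: best P0=NH1 P1=NH2
Op 8: best P0=NH1 P1=NH2
Op 9: best P0=NH0 P1=NH2
Op 10: best P0=NH0 P1=NH2
Op 11: best P0=NH0 P1=NH2
Op 12: best P0=NH0 P1=NH2

Answer: P0:NH0 P1:NH2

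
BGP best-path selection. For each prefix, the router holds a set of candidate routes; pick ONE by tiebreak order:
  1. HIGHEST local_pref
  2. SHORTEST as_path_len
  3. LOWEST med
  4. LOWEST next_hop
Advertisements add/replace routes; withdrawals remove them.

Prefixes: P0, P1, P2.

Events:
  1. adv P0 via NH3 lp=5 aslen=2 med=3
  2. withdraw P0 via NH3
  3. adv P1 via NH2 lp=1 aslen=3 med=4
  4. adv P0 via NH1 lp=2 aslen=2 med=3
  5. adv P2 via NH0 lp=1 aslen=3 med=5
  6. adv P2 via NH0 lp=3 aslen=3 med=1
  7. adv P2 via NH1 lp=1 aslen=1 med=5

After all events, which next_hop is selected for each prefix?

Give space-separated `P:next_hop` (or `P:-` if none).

Op 1: best P0=NH3 P1=- P2=-
Op 2: best P0=- P1=- P2=-
Op 3: best P0=- P1=NH2 P2=-
Op 4: best P0=NH1 P1=NH2 P2=-
Op 5: best P0=NH1 P1=NH2 P2=NH0
Op 6: best P0=NH1 P1=NH2 P2=NH0
Op 7: best P0=NH1 P1=NH2 P2=NH0

Answer: P0:NH1 P1:NH2 P2:NH0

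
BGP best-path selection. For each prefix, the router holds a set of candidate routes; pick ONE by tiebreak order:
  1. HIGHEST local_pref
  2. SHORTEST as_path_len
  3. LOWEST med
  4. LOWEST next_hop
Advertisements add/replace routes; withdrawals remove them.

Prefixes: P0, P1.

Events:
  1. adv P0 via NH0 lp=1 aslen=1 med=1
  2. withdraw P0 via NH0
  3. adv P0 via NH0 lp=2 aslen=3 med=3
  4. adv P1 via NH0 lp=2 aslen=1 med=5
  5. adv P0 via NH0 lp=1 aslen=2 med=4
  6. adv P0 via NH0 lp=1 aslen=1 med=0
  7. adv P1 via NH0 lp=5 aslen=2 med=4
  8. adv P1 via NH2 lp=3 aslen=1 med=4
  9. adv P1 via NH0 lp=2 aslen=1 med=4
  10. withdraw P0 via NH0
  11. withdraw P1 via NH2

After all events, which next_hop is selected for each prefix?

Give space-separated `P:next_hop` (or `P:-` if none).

Answer: P0:- P1:NH0

Derivation:
Op 1: best P0=NH0 P1=-
Op 2: best P0=- P1=-
Op 3: best P0=NH0 P1=-
Op 4: best P0=NH0 P1=NH0
Op 5: best P0=NH0 P1=NH0
Op 6: best P0=NH0 P1=NH0
Op 7: best P0=NH0 P1=NH0
Op 8: best P0=NH0 P1=NH0
Op 9: best P0=NH0 P1=NH2
Op 10: best P0=- P1=NH2
Op 11: best P0=- P1=NH0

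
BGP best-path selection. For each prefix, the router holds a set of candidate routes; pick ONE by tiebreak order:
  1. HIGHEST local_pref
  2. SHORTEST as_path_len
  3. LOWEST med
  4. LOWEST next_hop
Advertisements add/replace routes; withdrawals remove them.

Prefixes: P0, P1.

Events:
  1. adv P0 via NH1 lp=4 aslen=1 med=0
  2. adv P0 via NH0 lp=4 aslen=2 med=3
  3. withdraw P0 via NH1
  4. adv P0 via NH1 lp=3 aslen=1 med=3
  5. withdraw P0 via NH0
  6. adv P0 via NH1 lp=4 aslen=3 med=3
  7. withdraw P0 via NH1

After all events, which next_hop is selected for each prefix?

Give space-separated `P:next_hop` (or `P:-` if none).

Answer: P0:- P1:-

Derivation:
Op 1: best P0=NH1 P1=-
Op 2: best P0=NH1 P1=-
Op 3: best P0=NH0 P1=-
Op 4: best P0=NH0 P1=-
Op 5: best P0=NH1 P1=-
Op 6: best P0=NH1 P1=-
Op 7: best P0=- P1=-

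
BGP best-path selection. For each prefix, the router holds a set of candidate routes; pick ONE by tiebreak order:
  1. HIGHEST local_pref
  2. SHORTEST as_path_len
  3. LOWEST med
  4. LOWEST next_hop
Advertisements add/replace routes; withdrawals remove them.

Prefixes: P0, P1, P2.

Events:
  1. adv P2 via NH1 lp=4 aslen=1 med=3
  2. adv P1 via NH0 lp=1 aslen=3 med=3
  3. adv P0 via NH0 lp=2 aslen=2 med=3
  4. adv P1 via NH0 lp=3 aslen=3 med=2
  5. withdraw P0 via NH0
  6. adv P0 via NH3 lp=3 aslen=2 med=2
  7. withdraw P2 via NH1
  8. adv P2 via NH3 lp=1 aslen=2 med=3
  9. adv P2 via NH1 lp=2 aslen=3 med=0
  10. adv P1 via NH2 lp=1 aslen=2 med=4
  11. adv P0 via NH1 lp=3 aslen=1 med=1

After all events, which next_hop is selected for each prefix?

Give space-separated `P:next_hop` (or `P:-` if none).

Op 1: best P0=- P1=- P2=NH1
Op 2: best P0=- P1=NH0 P2=NH1
Op 3: best P0=NH0 P1=NH0 P2=NH1
Op 4: best P0=NH0 P1=NH0 P2=NH1
Op 5: best P0=- P1=NH0 P2=NH1
Op 6: best P0=NH3 P1=NH0 P2=NH1
Op 7: best P0=NH3 P1=NH0 P2=-
Op 8: best P0=NH3 P1=NH0 P2=NH3
Op 9: best P0=NH3 P1=NH0 P2=NH1
Op 10: best P0=NH3 P1=NH0 P2=NH1
Op 11: best P0=NH1 P1=NH0 P2=NH1

Answer: P0:NH1 P1:NH0 P2:NH1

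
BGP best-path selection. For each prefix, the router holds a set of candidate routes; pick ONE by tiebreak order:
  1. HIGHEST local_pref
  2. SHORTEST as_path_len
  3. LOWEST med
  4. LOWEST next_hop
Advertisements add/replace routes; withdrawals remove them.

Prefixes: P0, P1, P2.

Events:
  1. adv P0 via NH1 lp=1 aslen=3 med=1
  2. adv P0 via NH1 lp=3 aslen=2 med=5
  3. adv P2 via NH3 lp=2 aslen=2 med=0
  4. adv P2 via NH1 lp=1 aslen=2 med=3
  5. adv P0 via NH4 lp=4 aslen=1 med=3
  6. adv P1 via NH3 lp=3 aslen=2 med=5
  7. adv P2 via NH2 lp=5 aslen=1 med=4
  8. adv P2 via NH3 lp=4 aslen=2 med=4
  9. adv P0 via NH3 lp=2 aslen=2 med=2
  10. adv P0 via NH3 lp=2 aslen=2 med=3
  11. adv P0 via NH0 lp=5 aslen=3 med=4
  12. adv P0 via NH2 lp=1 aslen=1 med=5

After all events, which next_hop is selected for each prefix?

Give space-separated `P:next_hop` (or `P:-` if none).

Op 1: best P0=NH1 P1=- P2=-
Op 2: best P0=NH1 P1=- P2=-
Op 3: best P0=NH1 P1=- P2=NH3
Op 4: best P0=NH1 P1=- P2=NH3
Op 5: best P0=NH4 P1=- P2=NH3
Op 6: best P0=NH4 P1=NH3 P2=NH3
Op 7: best P0=NH4 P1=NH3 P2=NH2
Op 8: best P0=NH4 P1=NH3 P2=NH2
Op 9: best P0=NH4 P1=NH3 P2=NH2
Op 10: best P0=NH4 P1=NH3 P2=NH2
Op 11: best P0=NH0 P1=NH3 P2=NH2
Op 12: best P0=NH0 P1=NH3 P2=NH2

Answer: P0:NH0 P1:NH3 P2:NH2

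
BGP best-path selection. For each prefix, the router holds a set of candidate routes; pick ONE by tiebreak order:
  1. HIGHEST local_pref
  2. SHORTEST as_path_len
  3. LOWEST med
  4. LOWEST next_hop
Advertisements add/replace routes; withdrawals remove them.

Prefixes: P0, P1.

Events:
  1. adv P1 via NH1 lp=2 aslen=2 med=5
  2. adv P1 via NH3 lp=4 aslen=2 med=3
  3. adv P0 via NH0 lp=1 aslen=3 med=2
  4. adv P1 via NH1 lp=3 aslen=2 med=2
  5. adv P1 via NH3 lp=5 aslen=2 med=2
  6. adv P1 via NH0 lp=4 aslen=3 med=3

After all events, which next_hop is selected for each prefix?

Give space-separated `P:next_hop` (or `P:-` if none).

Answer: P0:NH0 P1:NH3

Derivation:
Op 1: best P0=- P1=NH1
Op 2: best P0=- P1=NH3
Op 3: best P0=NH0 P1=NH3
Op 4: best P0=NH0 P1=NH3
Op 5: best P0=NH0 P1=NH3
Op 6: best P0=NH0 P1=NH3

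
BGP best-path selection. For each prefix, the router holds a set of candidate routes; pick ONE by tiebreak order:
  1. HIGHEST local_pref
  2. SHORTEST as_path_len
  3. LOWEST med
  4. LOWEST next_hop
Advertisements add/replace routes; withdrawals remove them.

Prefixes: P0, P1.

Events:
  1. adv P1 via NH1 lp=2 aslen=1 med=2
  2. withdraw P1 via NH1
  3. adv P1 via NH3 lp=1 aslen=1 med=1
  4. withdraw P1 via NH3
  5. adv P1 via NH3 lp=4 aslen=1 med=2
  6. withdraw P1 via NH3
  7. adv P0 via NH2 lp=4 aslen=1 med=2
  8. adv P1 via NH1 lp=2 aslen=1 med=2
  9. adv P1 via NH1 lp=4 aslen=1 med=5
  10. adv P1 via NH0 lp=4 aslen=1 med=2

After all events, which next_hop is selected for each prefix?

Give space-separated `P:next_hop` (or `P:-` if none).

Op 1: best P0=- P1=NH1
Op 2: best P0=- P1=-
Op 3: best P0=- P1=NH3
Op 4: best P0=- P1=-
Op 5: best P0=- P1=NH3
Op 6: best P0=- P1=-
Op 7: best P0=NH2 P1=-
Op 8: best P0=NH2 P1=NH1
Op 9: best P0=NH2 P1=NH1
Op 10: best P0=NH2 P1=NH0

Answer: P0:NH2 P1:NH0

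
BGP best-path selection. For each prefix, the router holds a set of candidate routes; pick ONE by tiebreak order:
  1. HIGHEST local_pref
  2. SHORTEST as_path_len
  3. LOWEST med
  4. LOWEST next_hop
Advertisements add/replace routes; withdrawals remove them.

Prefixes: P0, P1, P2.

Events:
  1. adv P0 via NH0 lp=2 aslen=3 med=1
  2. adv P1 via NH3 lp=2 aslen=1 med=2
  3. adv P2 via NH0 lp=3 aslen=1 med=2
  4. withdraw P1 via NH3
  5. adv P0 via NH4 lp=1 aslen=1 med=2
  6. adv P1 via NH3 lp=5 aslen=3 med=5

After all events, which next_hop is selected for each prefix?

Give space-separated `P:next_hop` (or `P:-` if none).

Answer: P0:NH0 P1:NH3 P2:NH0

Derivation:
Op 1: best P0=NH0 P1=- P2=-
Op 2: best P0=NH0 P1=NH3 P2=-
Op 3: best P0=NH0 P1=NH3 P2=NH0
Op 4: best P0=NH0 P1=- P2=NH0
Op 5: best P0=NH0 P1=- P2=NH0
Op 6: best P0=NH0 P1=NH3 P2=NH0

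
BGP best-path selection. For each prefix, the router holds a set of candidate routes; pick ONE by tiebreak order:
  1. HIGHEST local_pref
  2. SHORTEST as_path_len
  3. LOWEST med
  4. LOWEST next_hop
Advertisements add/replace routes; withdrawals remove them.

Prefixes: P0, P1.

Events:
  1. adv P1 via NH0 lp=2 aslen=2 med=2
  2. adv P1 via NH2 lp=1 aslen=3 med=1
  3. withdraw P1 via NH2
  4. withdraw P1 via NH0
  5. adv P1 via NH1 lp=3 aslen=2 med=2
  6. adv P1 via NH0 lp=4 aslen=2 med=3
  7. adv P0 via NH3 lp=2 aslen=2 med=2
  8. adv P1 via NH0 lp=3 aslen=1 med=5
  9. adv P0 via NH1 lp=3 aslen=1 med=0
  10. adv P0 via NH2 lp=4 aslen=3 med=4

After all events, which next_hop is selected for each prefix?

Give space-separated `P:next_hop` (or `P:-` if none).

Answer: P0:NH2 P1:NH0

Derivation:
Op 1: best P0=- P1=NH0
Op 2: best P0=- P1=NH0
Op 3: best P0=- P1=NH0
Op 4: best P0=- P1=-
Op 5: best P0=- P1=NH1
Op 6: best P0=- P1=NH0
Op 7: best P0=NH3 P1=NH0
Op 8: best P0=NH3 P1=NH0
Op 9: best P0=NH1 P1=NH0
Op 10: best P0=NH2 P1=NH0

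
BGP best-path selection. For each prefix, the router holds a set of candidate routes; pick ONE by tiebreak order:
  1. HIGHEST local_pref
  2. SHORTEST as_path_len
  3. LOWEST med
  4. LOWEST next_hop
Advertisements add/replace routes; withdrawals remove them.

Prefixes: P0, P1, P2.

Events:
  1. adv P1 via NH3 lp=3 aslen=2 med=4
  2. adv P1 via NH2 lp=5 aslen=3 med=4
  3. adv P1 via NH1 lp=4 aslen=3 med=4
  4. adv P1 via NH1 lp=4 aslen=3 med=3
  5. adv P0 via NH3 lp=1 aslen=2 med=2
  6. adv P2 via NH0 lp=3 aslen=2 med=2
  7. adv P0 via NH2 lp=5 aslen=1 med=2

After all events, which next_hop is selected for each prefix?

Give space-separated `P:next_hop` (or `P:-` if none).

Op 1: best P0=- P1=NH3 P2=-
Op 2: best P0=- P1=NH2 P2=-
Op 3: best P0=- P1=NH2 P2=-
Op 4: best P0=- P1=NH2 P2=-
Op 5: best P0=NH3 P1=NH2 P2=-
Op 6: best P0=NH3 P1=NH2 P2=NH0
Op 7: best P0=NH2 P1=NH2 P2=NH0

Answer: P0:NH2 P1:NH2 P2:NH0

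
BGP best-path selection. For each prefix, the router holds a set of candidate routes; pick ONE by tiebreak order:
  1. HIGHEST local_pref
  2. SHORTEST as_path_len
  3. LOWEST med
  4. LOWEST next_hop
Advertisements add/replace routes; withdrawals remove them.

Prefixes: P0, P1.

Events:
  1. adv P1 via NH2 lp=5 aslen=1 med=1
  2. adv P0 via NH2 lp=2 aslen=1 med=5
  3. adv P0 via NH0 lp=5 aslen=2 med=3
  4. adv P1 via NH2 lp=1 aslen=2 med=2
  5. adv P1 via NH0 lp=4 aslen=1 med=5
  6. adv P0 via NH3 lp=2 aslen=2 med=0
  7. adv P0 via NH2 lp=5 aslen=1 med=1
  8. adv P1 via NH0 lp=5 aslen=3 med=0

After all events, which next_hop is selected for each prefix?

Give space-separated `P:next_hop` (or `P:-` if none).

Op 1: best P0=- P1=NH2
Op 2: best P0=NH2 P1=NH2
Op 3: best P0=NH0 P1=NH2
Op 4: best P0=NH0 P1=NH2
Op 5: best P0=NH0 P1=NH0
Op 6: best P0=NH0 P1=NH0
Op 7: best P0=NH2 P1=NH0
Op 8: best P0=NH2 P1=NH0

Answer: P0:NH2 P1:NH0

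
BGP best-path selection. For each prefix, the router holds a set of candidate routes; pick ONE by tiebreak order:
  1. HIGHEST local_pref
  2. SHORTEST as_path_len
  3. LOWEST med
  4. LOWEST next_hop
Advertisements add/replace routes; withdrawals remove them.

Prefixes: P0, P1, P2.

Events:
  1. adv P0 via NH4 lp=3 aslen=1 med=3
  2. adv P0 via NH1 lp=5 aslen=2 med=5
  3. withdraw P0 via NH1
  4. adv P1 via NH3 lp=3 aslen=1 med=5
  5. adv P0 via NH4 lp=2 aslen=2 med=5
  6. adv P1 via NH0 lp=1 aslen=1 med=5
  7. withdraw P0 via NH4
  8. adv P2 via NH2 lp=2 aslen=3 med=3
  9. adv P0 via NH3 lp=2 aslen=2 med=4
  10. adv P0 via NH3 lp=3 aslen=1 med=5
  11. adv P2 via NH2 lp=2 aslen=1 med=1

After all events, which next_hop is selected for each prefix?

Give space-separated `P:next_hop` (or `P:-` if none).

Answer: P0:NH3 P1:NH3 P2:NH2

Derivation:
Op 1: best P0=NH4 P1=- P2=-
Op 2: best P0=NH1 P1=- P2=-
Op 3: best P0=NH4 P1=- P2=-
Op 4: best P0=NH4 P1=NH3 P2=-
Op 5: best P0=NH4 P1=NH3 P2=-
Op 6: best P0=NH4 P1=NH3 P2=-
Op 7: best P0=- P1=NH3 P2=-
Op 8: best P0=- P1=NH3 P2=NH2
Op 9: best P0=NH3 P1=NH3 P2=NH2
Op 10: best P0=NH3 P1=NH3 P2=NH2
Op 11: best P0=NH3 P1=NH3 P2=NH2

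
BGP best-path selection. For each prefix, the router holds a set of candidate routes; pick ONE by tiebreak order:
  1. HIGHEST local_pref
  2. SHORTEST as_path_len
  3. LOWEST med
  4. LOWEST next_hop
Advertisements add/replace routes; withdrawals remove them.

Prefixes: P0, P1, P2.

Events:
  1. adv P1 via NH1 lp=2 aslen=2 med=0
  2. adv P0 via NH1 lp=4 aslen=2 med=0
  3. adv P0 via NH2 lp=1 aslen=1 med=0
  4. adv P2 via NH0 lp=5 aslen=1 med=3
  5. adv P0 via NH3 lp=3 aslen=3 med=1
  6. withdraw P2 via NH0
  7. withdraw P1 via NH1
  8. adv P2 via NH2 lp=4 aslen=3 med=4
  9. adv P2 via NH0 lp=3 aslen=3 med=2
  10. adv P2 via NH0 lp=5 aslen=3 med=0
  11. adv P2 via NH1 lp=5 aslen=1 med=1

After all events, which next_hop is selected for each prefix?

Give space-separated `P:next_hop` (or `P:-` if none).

Answer: P0:NH1 P1:- P2:NH1

Derivation:
Op 1: best P0=- P1=NH1 P2=-
Op 2: best P0=NH1 P1=NH1 P2=-
Op 3: best P0=NH1 P1=NH1 P2=-
Op 4: best P0=NH1 P1=NH1 P2=NH0
Op 5: best P0=NH1 P1=NH1 P2=NH0
Op 6: best P0=NH1 P1=NH1 P2=-
Op 7: best P0=NH1 P1=- P2=-
Op 8: best P0=NH1 P1=- P2=NH2
Op 9: best P0=NH1 P1=- P2=NH2
Op 10: best P0=NH1 P1=- P2=NH0
Op 11: best P0=NH1 P1=- P2=NH1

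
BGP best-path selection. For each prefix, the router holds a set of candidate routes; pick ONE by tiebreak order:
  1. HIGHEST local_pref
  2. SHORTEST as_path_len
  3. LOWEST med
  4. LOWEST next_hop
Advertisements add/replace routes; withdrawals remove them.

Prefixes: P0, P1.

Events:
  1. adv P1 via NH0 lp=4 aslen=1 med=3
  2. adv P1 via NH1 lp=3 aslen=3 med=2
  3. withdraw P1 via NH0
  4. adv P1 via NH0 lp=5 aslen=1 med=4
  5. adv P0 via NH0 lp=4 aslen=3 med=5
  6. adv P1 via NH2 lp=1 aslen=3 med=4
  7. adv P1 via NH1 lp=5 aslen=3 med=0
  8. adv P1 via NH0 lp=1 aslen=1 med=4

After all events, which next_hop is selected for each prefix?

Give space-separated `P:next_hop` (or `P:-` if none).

Answer: P0:NH0 P1:NH1

Derivation:
Op 1: best P0=- P1=NH0
Op 2: best P0=- P1=NH0
Op 3: best P0=- P1=NH1
Op 4: best P0=- P1=NH0
Op 5: best P0=NH0 P1=NH0
Op 6: best P0=NH0 P1=NH0
Op 7: best P0=NH0 P1=NH0
Op 8: best P0=NH0 P1=NH1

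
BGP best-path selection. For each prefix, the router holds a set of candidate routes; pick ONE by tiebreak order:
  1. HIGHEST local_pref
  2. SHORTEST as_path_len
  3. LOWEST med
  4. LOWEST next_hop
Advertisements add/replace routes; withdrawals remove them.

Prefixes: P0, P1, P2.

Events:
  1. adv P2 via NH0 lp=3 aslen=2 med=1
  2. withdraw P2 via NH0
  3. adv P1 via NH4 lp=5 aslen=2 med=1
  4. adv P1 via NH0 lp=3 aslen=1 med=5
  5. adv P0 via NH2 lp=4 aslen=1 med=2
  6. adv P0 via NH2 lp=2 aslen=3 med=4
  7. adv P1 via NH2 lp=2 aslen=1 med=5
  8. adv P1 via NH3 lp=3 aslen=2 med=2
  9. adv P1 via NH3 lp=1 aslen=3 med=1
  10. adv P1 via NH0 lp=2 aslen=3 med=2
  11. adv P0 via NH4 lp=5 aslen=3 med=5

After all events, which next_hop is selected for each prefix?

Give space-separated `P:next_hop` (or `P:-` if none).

Answer: P0:NH4 P1:NH4 P2:-

Derivation:
Op 1: best P0=- P1=- P2=NH0
Op 2: best P0=- P1=- P2=-
Op 3: best P0=- P1=NH4 P2=-
Op 4: best P0=- P1=NH4 P2=-
Op 5: best P0=NH2 P1=NH4 P2=-
Op 6: best P0=NH2 P1=NH4 P2=-
Op 7: best P0=NH2 P1=NH4 P2=-
Op 8: best P0=NH2 P1=NH4 P2=-
Op 9: best P0=NH2 P1=NH4 P2=-
Op 10: best P0=NH2 P1=NH4 P2=-
Op 11: best P0=NH4 P1=NH4 P2=-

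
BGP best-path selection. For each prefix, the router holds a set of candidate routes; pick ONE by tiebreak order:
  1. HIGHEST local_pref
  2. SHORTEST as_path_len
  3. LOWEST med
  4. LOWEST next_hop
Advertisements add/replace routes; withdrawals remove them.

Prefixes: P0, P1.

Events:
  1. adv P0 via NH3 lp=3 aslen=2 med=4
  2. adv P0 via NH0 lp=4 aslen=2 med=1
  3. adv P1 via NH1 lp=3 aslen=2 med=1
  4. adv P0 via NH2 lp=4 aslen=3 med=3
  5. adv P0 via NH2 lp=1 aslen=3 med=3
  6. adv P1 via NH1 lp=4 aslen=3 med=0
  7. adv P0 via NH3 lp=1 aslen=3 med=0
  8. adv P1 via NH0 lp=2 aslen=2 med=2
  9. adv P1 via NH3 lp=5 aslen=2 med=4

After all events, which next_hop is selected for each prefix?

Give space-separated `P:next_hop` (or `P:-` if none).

Op 1: best P0=NH3 P1=-
Op 2: best P0=NH0 P1=-
Op 3: best P0=NH0 P1=NH1
Op 4: best P0=NH0 P1=NH1
Op 5: best P0=NH0 P1=NH1
Op 6: best P0=NH0 P1=NH1
Op 7: best P0=NH0 P1=NH1
Op 8: best P0=NH0 P1=NH1
Op 9: best P0=NH0 P1=NH3

Answer: P0:NH0 P1:NH3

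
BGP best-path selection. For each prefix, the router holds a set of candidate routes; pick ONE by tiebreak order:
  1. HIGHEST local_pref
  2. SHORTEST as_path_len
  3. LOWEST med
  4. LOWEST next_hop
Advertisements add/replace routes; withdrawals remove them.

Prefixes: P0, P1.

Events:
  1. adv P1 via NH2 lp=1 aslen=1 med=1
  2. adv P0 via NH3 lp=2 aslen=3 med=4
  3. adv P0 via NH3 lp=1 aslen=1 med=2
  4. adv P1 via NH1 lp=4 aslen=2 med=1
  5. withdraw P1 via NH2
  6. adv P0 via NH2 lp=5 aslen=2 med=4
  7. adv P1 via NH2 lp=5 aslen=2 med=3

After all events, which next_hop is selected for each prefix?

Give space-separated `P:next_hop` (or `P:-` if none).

Op 1: best P0=- P1=NH2
Op 2: best P0=NH3 P1=NH2
Op 3: best P0=NH3 P1=NH2
Op 4: best P0=NH3 P1=NH1
Op 5: best P0=NH3 P1=NH1
Op 6: best P0=NH2 P1=NH1
Op 7: best P0=NH2 P1=NH2

Answer: P0:NH2 P1:NH2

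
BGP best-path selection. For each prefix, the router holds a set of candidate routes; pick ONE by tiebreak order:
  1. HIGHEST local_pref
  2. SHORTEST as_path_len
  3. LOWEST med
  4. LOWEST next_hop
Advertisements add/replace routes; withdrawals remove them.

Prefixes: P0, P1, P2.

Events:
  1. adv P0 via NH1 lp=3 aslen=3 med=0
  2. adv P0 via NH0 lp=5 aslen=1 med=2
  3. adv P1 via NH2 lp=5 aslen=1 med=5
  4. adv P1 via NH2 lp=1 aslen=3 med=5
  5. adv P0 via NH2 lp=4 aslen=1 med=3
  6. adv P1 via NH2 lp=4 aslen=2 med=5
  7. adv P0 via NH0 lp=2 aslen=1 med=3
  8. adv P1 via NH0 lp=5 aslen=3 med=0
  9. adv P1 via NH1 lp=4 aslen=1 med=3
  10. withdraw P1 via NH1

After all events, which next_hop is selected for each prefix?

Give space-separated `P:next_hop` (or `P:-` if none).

Answer: P0:NH2 P1:NH0 P2:-

Derivation:
Op 1: best P0=NH1 P1=- P2=-
Op 2: best P0=NH0 P1=- P2=-
Op 3: best P0=NH0 P1=NH2 P2=-
Op 4: best P0=NH0 P1=NH2 P2=-
Op 5: best P0=NH0 P1=NH2 P2=-
Op 6: best P0=NH0 P1=NH2 P2=-
Op 7: best P0=NH2 P1=NH2 P2=-
Op 8: best P0=NH2 P1=NH0 P2=-
Op 9: best P0=NH2 P1=NH0 P2=-
Op 10: best P0=NH2 P1=NH0 P2=-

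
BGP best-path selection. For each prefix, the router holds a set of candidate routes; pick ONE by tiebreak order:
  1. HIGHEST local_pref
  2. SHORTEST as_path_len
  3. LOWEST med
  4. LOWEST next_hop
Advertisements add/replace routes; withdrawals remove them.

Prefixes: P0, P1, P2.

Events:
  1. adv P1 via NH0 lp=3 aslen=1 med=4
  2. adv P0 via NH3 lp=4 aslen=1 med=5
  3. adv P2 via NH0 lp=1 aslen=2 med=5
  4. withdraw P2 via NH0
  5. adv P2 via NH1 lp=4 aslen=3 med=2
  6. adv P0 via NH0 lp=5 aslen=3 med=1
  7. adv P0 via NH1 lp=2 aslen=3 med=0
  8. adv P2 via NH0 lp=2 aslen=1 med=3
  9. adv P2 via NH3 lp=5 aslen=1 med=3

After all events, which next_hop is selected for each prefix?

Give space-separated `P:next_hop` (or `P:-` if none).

Op 1: best P0=- P1=NH0 P2=-
Op 2: best P0=NH3 P1=NH0 P2=-
Op 3: best P0=NH3 P1=NH0 P2=NH0
Op 4: best P0=NH3 P1=NH0 P2=-
Op 5: best P0=NH3 P1=NH0 P2=NH1
Op 6: best P0=NH0 P1=NH0 P2=NH1
Op 7: best P0=NH0 P1=NH0 P2=NH1
Op 8: best P0=NH0 P1=NH0 P2=NH1
Op 9: best P0=NH0 P1=NH0 P2=NH3

Answer: P0:NH0 P1:NH0 P2:NH3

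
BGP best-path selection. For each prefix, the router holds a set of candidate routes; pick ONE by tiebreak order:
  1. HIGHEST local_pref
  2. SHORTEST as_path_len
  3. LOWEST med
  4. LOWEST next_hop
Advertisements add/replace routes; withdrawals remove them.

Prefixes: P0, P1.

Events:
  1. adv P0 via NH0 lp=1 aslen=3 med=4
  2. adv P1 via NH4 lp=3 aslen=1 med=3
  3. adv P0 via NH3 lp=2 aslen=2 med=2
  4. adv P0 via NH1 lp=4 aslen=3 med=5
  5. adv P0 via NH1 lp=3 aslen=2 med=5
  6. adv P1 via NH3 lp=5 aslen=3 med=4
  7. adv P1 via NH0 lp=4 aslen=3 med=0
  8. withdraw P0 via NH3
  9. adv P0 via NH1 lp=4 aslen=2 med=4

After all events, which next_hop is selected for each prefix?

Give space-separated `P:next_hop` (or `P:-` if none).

Answer: P0:NH1 P1:NH3

Derivation:
Op 1: best P0=NH0 P1=-
Op 2: best P0=NH0 P1=NH4
Op 3: best P0=NH3 P1=NH4
Op 4: best P0=NH1 P1=NH4
Op 5: best P0=NH1 P1=NH4
Op 6: best P0=NH1 P1=NH3
Op 7: best P0=NH1 P1=NH3
Op 8: best P0=NH1 P1=NH3
Op 9: best P0=NH1 P1=NH3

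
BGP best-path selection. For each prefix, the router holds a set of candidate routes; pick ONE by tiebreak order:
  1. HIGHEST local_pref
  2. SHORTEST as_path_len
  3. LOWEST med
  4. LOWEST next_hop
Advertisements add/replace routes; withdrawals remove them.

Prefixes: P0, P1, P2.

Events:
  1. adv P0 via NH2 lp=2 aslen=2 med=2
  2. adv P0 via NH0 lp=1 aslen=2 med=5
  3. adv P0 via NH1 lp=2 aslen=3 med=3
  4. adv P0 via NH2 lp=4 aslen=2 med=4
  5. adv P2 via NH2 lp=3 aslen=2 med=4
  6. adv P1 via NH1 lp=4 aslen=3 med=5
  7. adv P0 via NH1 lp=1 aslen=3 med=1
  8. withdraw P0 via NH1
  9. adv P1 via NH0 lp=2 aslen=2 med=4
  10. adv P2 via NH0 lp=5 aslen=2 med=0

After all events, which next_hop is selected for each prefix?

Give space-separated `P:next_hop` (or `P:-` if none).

Answer: P0:NH2 P1:NH1 P2:NH0

Derivation:
Op 1: best P0=NH2 P1=- P2=-
Op 2: best P0=NH2 P1=- P2=-
Op 3: best P0=NH2 P1=- P2=-
Op 4: best P0=NH2 P1=- P2=-
Op 5: best P0=NH2 P1=- P2=NH2
Op 6: best P0=NH2 P1=NH1 P2=NH2
Op 7: best P0=NH2 P1=NH1 P2=NH2
Op 8: best P0=NH2 P1=NH1 P2=NH2
Op 9: best P0=NH2 P1=NH1 P2=NH2
Op 10: best P0=NH2 P1=NH1 P2=NH0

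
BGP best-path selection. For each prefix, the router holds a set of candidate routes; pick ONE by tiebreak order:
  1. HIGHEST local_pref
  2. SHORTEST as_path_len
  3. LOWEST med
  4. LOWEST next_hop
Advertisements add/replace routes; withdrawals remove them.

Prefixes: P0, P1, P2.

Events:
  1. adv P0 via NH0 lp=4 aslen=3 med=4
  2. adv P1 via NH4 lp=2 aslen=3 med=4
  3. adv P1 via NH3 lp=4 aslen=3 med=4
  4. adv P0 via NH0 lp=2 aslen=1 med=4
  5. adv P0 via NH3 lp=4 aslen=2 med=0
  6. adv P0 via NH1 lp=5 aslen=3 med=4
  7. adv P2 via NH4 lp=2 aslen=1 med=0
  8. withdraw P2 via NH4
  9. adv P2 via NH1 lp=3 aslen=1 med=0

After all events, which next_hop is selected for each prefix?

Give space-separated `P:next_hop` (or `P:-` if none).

Answer: P0:NH1 P1:NH3 P2:NH1

Derivation:
Op 1: best P0=NH0 P1=- P2=-
Op 2: best P0=NH0 P1=NH4 P2=-
Op 3: best P0=NH0 P1=NH3 P2=-
Op 4: best P0=NH0 P1=NH3 P2=-
Op 5: best P0=NH3 P1=NH3 P2=-
Op 6: best P0=NH1 P1=NH3 P2=-
Op 7: best P0=NH1 P1=NH3 P2=NH4
Op 8: best P0=NH1 P1=NH3 P2=-
Op 9: best P0=NH1 P1=NH3 P2=NH1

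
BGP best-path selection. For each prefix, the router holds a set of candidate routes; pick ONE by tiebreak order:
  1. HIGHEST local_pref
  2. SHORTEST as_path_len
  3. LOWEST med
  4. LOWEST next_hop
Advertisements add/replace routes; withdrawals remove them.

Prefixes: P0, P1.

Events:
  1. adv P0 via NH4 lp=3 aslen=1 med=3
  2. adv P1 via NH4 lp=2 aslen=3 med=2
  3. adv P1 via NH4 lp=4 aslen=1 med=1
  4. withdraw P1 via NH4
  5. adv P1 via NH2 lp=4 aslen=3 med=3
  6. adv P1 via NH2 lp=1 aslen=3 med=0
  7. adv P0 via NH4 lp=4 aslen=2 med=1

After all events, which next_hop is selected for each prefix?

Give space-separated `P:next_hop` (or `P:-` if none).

Answer: P0:NH4 P1:NH2

Derivation:
Op 1: best P0=NH4 P1=-
Op 2: best P0=NH4 P1=NH4
Op 3: best P0=NH4 P1=NH4
Op 4: best P0=NH4 P1=-
Op 5: best P0=NH4 P1=NH2
Op 6: best P0=NH4 P1=NH2
Op 7: best P0=NH4 P1=NH2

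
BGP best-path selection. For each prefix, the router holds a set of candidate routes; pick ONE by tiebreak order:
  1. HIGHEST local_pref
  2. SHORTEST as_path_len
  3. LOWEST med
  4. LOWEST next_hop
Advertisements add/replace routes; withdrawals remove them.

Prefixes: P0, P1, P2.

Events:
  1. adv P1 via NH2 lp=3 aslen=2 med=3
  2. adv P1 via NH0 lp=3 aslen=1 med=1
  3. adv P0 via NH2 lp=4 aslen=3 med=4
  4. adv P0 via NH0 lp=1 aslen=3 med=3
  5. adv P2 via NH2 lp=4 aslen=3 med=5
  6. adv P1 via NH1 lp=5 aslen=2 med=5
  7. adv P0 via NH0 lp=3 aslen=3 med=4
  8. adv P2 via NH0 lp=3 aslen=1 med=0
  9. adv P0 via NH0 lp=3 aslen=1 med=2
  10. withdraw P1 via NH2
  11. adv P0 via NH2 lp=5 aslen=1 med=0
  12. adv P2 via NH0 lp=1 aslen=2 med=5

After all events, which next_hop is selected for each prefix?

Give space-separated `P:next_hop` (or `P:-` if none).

Op 1: best P0=- P1=NH2 P2=-
Op 2: best P0=- P1=NH0 P2=-
Op 3: best P0=NH2 P1=NH0 P2=-
Op 4: best P0=NH2 P1=NH0 P2=-
Op 5: best P0=NH2 P1=NH0 P2=NH2
Op 6: best P0=NH2 P1=NH1 P2=NH2
Op 7: best P0=NH2 P1=NH1 P2=NH2
Op 8: best P0=NH2 P1=NH1 P2=NH2
Op 9: best P0=NH2 P1=NH1 P2=NH2
Op 10: best P0=NH2 P1=NH1 P2=NH2
Op 11: best P0=NH2 P1=NH1 P2=NH2
Op 12: best P0=NH2 P1=NH1 P2=NH2

Answer: P0:NH2 P1:NH1 P2:NH2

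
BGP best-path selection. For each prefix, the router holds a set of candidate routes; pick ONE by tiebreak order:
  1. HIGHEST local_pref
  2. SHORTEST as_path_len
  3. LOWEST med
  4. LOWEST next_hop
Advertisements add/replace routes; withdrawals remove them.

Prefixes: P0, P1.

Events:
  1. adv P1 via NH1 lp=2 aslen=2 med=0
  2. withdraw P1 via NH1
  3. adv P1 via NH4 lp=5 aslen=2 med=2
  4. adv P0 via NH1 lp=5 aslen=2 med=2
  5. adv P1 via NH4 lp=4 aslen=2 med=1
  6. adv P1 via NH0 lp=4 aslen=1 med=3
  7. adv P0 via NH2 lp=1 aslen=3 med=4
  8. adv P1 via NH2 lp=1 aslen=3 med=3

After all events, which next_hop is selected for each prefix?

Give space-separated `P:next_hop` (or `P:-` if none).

Answer: P0:NH1 P1:NH0

Derivation:
Op 1: best P0=- P1=NH1
Op 2: best P0=- P1=-
Op 3: best P0=- P1=NH4
Op 4: best P0=NH1 P1=NH4
Op 5: best P0=NH1 P1=NH4
Op 6: best P0=NH1 P1=NH0
Op 7: best P0=NH1 P1=NH0
Op 8: best P0=NH1 P1=NH0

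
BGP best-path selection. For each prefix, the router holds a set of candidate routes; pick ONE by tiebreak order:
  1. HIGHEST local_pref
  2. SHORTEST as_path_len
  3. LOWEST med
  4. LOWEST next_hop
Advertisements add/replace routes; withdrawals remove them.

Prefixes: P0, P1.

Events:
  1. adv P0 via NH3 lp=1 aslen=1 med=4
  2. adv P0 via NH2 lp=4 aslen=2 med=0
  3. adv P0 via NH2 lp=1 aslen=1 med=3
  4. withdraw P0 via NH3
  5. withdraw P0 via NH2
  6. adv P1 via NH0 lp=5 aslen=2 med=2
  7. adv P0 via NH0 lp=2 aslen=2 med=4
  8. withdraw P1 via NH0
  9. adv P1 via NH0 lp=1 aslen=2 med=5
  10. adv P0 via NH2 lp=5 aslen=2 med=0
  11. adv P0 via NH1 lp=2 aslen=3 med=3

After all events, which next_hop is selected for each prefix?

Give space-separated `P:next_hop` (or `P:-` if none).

Answer: P0:NH2 P1:NH0

Derivation:
Op 1: best P0=NH3 P1=-
Op 2: best P0=NH2 P1=-
Op 3: best P0=NH2 P1=-
Op 4: best P0=NH2 P1=-
Op 5: best P0=- P1=-
Op 6: best P0=- P1=NH0
Op 7: best P0=NH0 P1=NH0
Op 8: best P0=NH0 P1=-
Op 9: best P0=NH0 P1=NH0
Op 10: best P0=NH2 P1=NH0
Op 11: best P0=NH2 P1=NH0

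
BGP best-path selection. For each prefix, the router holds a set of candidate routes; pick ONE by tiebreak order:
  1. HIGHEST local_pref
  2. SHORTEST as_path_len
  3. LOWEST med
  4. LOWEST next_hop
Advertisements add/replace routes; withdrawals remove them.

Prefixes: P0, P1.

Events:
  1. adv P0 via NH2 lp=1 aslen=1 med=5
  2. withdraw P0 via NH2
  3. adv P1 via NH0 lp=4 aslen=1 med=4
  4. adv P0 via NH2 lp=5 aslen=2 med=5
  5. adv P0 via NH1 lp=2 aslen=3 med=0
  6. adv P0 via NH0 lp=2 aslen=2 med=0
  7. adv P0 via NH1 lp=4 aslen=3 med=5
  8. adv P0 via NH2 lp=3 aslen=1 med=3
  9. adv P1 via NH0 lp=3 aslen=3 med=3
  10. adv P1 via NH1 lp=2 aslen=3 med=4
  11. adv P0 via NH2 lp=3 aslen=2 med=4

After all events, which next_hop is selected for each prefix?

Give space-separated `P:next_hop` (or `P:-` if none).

Answer: P0:NH1 P1:NH0

Derivation:
Op 1: best P0=NH2 P1=-
Op 2: best P0=- P1=-
Op 3: best P0=- P1=NH0
Op 4: best P0=NH2 P1=NH0
Op 5: best P0=NH2 P1=NH0
Op 6: best P0=NH2 P1=NH0
Op 7: best P0=NH2 P1=NH0
Op 8: best P0=NH1 P1=NH0
Op 9: best P0=NH1 P1=NH0
Op 10: best P0=NH1 P1=NH0
Op 11: best P0=NH1 P1=NH0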